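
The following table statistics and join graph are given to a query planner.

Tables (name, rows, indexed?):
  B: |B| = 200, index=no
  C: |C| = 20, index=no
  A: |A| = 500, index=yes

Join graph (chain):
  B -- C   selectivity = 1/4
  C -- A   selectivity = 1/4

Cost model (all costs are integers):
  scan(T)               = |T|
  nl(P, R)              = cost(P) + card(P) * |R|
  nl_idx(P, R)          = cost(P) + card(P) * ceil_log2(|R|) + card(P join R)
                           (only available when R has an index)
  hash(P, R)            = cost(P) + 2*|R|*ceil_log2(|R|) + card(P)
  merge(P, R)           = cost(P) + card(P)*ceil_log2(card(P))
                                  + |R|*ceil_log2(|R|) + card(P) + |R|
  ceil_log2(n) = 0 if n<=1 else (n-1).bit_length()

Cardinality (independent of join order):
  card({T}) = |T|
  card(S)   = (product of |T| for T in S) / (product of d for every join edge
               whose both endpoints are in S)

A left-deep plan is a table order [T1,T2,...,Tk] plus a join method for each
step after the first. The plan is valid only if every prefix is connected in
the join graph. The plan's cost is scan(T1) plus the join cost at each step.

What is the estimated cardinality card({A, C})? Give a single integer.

Tables in S: A(500), C(20)
Edges inside S: C-A(d=4)
numerator = 500 * 20 = 10000
denominator = 4 = 4
card(S) = 10000 / 4 = 2500

2500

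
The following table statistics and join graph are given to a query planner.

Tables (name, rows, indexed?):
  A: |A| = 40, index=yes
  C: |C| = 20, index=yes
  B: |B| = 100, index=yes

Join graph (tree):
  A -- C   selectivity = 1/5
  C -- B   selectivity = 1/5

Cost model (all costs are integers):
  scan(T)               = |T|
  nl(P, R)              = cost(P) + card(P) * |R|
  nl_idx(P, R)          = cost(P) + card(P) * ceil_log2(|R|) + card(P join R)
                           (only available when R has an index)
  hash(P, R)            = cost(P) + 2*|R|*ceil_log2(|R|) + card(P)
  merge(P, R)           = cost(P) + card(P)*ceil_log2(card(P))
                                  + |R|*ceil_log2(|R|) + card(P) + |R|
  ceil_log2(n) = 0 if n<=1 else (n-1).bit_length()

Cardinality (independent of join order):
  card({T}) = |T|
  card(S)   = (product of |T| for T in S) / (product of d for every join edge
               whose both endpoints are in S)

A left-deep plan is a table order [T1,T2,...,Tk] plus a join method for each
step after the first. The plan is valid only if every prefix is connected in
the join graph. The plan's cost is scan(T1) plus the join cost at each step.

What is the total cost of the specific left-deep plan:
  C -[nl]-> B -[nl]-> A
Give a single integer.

step 1: scan C: cost=20, card=20
step 2: join B via nl
    card(P join B) = 20*100/(5) = 400
    cost = 20 + 20*100 = 2020
step 3: join A via nl
    card(P join A) = 400*40/(5) = 3200
    cost = 2020 + 400*40 = 18020

18020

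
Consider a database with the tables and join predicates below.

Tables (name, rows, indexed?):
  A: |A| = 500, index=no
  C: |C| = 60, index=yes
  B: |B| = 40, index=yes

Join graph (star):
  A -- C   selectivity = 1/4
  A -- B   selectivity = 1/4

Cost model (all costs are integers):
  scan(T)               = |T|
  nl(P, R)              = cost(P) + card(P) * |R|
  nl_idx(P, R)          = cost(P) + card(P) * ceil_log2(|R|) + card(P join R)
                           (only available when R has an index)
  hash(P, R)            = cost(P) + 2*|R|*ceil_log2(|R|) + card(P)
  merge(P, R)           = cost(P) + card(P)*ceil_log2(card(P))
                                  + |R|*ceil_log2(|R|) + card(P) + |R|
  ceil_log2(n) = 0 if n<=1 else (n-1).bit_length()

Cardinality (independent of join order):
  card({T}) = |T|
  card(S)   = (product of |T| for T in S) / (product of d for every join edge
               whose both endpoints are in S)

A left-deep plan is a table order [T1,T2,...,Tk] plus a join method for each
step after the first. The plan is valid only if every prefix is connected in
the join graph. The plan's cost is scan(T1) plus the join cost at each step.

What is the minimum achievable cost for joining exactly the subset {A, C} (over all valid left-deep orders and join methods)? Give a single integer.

Selinger DP over subsets of {A,C}:
  {A}: scan cost=500, card=500
  {C}: scan cost=60, card=60
  {AC}: card=7500; try (C,hash)→1720, (A,merge)→5480, (C,merge)→5920, (A,hash)→9120, (C,nl_idx)→11000, (A,nl)→30060 …(+1); best=1720 via (C,hash)

1720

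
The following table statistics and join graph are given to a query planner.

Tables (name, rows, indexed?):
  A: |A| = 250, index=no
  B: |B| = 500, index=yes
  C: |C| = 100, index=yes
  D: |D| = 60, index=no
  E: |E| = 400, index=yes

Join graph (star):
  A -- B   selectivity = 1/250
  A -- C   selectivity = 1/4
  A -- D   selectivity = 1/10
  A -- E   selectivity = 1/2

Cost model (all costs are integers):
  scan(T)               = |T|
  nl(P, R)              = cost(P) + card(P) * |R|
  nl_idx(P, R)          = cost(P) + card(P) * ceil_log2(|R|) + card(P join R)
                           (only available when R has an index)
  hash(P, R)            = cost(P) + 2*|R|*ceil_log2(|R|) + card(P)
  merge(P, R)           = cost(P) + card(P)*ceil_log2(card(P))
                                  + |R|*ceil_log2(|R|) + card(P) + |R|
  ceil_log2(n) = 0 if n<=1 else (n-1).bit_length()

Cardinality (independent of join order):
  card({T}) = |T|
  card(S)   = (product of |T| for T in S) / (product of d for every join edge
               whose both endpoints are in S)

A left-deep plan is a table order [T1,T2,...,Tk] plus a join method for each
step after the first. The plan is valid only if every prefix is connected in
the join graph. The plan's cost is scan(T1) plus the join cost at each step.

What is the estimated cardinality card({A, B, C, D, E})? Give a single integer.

15000000

Tables in S: A(250), B(500), C(100), D(60), E(400)
Edges inside S: A-B(d=250), A-C(d=4), A-D(d=10), A-E(d=2)
numerator = 250 * 500 * 100 * 60 * 400 = 300000000000
denominator = 250 * 4 * 10 * 2 = 20000
card(S) = 300000000000 / 20000 = 15000000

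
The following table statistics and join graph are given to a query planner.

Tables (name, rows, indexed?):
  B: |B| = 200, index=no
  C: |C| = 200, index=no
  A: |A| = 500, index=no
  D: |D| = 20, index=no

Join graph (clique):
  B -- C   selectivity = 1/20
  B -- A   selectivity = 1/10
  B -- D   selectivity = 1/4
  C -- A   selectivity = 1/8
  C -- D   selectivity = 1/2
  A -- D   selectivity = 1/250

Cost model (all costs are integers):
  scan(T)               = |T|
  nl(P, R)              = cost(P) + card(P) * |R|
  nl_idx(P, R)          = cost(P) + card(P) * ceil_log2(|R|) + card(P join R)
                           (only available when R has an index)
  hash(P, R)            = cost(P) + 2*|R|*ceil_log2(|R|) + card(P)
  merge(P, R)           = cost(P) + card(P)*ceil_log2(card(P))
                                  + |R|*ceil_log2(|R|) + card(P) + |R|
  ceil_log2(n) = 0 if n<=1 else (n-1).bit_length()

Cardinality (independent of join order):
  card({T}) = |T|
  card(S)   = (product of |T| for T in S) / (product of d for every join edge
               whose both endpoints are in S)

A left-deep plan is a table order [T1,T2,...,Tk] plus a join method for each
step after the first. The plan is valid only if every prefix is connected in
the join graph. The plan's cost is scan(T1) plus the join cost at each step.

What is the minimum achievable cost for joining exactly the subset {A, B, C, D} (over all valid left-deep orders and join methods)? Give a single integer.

Selinger DP over subsets of {A,B,C,D}:
  {B}: scan cost=200, card=200
  {C}: scan cost=200, card=200
  {A}: scan cost=500, card=500
  {D}: scan cost=20, card=20
  {BC}: card=2000; try (C,hash)→3600, (B,hash)→3600, (C,merge)→3800, (B,merge)→3800, (C,nl)→40200, (B,nl)→40200; best=3600 via (C,hash)
  {AB}: card=10000; try (B,hash)→4200, (A,merge)→7000, (B,merge)→7300, (A,hash)→9400, (A,nl)→100200, (B,nl)→100500; best=4200 via (B,hash)
  {BD}: card=1000; try (D,hash)→600, (B,merge)→1940, (D,merge)→2120, (B,hash)→3240, (B,nl)→4020, (D,nl)→4200; best=600 via (D,hash)
  {AC}: card=12500; try (C,hash)→4200, (A,merge)→7000, (C,merge)→7300, (A,hash)→9400, (A,nl)→100200, (C,nl)→100500; best=4200 via (C,hash)
  {CD}: card=2000; try (D,hash)→600, (C,merge)→1940, (D,merge)→2120, (C,hash)→3240, (C,nl)→4020, (D,nl)→4200; best=600 via (D,hash)
  {AD}: card=40; try (D,hash)→1200, (A,merge)→5140, (D,merge)→5620, (A,hash)→9040, (A,nl)→10020, (D,nl)→10500; best=1200 via (D,hash)
  {ABC}: card=12500; try (A,hash)→14600, (C,hash)→17400, (B,hash)→19900, (A,merge)→32600, (C,merge)→156000, (B,merge)→193500 …(+3); best=14600 via (A,hash)
  {BCD}: card=5000; try (C,hash)→4800, (D,hash)→5800, (B,hash)→5800, (C,merge)→13400, (B,merge)→26400, (D,merge)→27720 …(+3); best=4800 via (C,hash)
  {ABD}: card=200; try (B,merge)→3280, (B,hash)→4440, (B,nl)→9200, (A,hash)→10600, (D,hash)→14400, (A,merge)→16600 …(+3); best=3280 via (B,merge)
  {ACD}: card=500; try (C,merge)→3280, (C,hash)→4440, (C,nl)→9200, (A,hash)→11600, (D,hash)→16900, (A,merge)→29600 …(+3); best=3280 via (C,merge)
  {ABCD}: card=125; try (C,hash)→6680, (C,merge)→6880, (B,hash)→6980, (B,merge)→10080, (A,hash)→18800, (D,hash)→27300 …(+6); best=6680 via (C,hash)

6680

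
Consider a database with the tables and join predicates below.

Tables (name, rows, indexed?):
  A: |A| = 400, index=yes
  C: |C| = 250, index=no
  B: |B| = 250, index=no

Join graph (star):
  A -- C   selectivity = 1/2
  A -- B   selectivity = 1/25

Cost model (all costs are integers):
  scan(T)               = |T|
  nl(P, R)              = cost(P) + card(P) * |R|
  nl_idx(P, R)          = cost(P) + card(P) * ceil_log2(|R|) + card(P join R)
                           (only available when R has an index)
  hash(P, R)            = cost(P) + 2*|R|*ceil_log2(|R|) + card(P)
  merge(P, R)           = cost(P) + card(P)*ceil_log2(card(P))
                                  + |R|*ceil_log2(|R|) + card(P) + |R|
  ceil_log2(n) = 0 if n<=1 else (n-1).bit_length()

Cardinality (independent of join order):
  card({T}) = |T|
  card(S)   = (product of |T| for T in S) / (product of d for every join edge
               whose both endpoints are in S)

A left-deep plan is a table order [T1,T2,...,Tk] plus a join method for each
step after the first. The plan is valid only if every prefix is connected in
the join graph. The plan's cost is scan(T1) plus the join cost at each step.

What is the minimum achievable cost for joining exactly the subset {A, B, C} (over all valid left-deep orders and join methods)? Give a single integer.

12800

Selinger DP over subsets of {A,B,C}:
  {A}: scan cost=400, card=400
  {C}: scan cost=250, card=250
  {B}: scan cost=250, card=250
  {AC}: card=50000; try (C,hash)→4800, (A,merge)→6500, (C,merge)→6650, (A,hash)→7700, (A,nl_idx)→52500, (A,nl)→100250 …(+1); best=4800 via (C,hash)
  {AB}: card=4000; try (B,hash)→4800, (A,merge)→6500, (A,nl_idx)→6500, (B,merge)→6650, (A,hash)→7700, (A,nl)→100250 …(+1); best=4800 via (B,hash)
  {ABC}: card=500000; try (C,hash)→12800, (B,hash)→58800, (C,merge)→59050, (B,merge)→857050, (C,nl)→1004800, (B,nl)→12504800; best=12800 via (C,hash)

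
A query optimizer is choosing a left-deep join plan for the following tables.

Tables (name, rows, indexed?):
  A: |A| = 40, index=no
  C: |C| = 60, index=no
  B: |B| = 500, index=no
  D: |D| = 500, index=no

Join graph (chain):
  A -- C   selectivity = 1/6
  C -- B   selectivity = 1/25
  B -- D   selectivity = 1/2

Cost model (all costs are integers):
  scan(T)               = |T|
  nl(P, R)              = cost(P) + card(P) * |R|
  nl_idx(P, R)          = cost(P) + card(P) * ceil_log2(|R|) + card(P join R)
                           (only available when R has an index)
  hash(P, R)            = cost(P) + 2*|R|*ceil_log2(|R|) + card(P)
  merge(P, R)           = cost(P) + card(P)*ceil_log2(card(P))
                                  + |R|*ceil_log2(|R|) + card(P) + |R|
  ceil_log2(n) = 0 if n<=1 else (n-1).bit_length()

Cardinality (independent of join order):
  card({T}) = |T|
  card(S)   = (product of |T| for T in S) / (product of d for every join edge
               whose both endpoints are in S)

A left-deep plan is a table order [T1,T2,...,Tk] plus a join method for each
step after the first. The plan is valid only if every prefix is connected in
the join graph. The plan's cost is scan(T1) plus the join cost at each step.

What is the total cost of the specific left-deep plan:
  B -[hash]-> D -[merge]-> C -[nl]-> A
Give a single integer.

step 1: scan B: cost=500, card=500
step 2: join D via hash
    card(P join D) = 500*500/(2) = 125000
    cost = 500 + 2*500*9 + 500 = 10000
step 3: join C via merge
    card(P join C) = 125000*60/(25) = 300000
    cost = 10000 + 125000*17 + 60*6 + 125000 + 60 = 2260420
step 4: join A via nl
    card(P join A) = 300000*40/(6) = 2000000
    cost = 2260420 + 300000*40 = 14260420

14260420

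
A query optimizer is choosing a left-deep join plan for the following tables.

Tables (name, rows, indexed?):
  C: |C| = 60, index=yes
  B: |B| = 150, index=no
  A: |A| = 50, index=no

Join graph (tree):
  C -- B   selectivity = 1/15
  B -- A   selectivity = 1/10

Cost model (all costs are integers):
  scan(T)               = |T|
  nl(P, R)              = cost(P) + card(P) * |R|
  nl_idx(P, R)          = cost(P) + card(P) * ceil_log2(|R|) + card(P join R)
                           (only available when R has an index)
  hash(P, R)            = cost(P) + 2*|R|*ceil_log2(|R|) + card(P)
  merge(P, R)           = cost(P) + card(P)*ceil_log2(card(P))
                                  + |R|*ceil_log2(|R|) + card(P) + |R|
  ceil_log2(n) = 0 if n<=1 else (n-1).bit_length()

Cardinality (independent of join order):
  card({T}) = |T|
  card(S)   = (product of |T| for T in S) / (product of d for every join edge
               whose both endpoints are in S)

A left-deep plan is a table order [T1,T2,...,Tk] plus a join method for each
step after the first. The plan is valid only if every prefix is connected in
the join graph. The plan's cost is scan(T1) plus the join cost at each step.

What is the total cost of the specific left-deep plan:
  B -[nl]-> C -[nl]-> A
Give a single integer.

39150

step 1: scan B: cost=150, card=150
step 2: join C via nl
    card(P join C) = 150*60/(15) = 600
    cost = 150 + 150*60 = 9150
step 3: join A via nl
    card(P join A) = 600*50/(10) = 3000
    cost = 9150 + 600*50 = 39150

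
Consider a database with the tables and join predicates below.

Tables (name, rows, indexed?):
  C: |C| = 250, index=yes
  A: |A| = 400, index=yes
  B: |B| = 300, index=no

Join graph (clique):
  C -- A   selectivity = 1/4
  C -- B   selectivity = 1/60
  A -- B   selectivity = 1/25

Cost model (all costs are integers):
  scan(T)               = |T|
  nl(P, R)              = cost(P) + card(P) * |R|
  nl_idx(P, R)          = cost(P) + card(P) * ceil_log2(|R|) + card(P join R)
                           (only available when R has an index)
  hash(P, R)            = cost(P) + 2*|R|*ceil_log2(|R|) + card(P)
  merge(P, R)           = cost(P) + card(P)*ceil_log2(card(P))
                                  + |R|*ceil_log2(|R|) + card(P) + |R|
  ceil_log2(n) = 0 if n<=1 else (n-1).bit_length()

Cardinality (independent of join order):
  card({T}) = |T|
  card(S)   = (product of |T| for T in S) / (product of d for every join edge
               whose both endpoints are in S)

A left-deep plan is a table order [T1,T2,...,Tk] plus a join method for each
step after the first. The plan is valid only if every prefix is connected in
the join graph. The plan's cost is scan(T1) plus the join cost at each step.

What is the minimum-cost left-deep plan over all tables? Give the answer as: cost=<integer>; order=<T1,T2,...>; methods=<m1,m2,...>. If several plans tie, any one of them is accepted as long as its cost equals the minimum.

cost=12400; order=B,C,A; methods=nl_idx,hash

Selinger DP (subsets sized 1..n):
  {C}: scan cost=250, card=250
  {A}: scan cost=400, card=400
  {B}: scan cost=300, card=300
  {AC}: card=25000; try (C,hash)→4800, (A,merge)→6500, (C,merge)→6650, (A,hash)→7700, (A,nl_idx)→27500, (C,nl_idx)→28600 …(+2); best=4800 via (C,hash)
  {BC}: card=1250; try (C,nl_idx)→3950, (C,hash)→4600, (B,merge)→5500, (C,merge)→5550, (B,hash)→5900, (B,nl)→75250 …(+1); best=3950 via (C,nl_idx)
  {AB}: card=4800; try (B,hash)→6200, (A,merge)→7300, (B,merge)→7400, (A,hash)→7800, (A,nl_idx)→7800, (A,nl)→120300 …(+1); best=6200 via (B,hash)
  {ABC}: card=5000; try (A,hash)→12400, (C,hash)→15000, (A,nl_idx)→20200, (A,merge)→22950, (B,hash)→35200, (C,nl_idx)→49600 …(+5); best=12400 via (A,hash)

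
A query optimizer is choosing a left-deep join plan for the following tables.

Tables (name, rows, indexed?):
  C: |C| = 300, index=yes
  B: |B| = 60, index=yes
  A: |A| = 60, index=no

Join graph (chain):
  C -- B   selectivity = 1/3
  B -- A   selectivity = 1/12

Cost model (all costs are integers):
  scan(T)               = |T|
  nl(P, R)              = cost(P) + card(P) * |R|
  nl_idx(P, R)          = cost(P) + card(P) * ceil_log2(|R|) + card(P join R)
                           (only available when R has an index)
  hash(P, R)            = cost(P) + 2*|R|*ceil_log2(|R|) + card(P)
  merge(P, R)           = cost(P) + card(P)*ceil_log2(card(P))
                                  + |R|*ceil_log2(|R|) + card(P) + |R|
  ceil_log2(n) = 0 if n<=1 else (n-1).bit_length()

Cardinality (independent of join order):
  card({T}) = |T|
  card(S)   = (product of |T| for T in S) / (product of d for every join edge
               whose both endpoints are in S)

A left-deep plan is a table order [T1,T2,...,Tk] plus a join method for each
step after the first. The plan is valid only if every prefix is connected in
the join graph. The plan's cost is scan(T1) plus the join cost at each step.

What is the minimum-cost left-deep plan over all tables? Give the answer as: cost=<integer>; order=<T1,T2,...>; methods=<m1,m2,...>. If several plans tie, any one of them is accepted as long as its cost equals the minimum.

cost=6420; order=A,B,C; methods=nl_idx,hash

Selinger DP (subsets sized 1..n):
  {C}: scan cost=300, card=300
  {B}: scan cost=60, card=60
  {A}: scan cost=60, card=60
  {BC}: card=6000; try (B,hash)→1320, (C,merge)→3480, (B,merge)→3720, (C,hash)→5520, (C,nl_idx)→6600, (B,nl_idx)→8100 …(+2); best=1320 via (B,hash)
  {AB}: card=300; try (B,nl_idx)→720, (B,hash)→840, (A,hash)→840, (B,merge)→900, (A,merge)→900, (B,nl)→3660 …(+1); best=720 via (B,nl_idx)
  {ABC}: card=30000; try (C,hash)→6420, (C,merge)→6720, (A,hash)→8040, (C,nl_idx)→33420, (A,merge)→85740, (C,nl)→90720 …(+1); best=6420 via (C,hash)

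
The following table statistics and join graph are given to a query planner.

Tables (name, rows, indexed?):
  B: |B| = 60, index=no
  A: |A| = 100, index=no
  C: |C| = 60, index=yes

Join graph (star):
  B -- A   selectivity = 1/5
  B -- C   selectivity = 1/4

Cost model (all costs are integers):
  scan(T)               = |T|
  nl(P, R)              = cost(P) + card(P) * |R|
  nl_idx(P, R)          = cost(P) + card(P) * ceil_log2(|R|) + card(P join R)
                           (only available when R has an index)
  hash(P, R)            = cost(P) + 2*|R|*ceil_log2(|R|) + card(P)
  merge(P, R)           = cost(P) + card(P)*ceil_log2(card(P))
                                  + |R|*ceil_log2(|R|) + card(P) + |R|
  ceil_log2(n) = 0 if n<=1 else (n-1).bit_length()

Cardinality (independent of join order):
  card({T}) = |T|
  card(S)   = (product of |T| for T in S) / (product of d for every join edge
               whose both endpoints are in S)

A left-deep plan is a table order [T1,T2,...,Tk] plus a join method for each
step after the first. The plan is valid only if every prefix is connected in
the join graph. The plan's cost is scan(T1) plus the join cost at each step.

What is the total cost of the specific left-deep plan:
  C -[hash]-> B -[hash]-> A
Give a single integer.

3140

step 1: scan C: cost=60, card=60
step 2: join B via hash
    card(P join B) = 60*60/(4) = 900
    cost = 60 + 2*60*6 + 60 = 840
step 3: join A via hash
    card(P join A) = 900*100/(5) = 18000
    cost = 840 + 2*100*7 + 900 = 3140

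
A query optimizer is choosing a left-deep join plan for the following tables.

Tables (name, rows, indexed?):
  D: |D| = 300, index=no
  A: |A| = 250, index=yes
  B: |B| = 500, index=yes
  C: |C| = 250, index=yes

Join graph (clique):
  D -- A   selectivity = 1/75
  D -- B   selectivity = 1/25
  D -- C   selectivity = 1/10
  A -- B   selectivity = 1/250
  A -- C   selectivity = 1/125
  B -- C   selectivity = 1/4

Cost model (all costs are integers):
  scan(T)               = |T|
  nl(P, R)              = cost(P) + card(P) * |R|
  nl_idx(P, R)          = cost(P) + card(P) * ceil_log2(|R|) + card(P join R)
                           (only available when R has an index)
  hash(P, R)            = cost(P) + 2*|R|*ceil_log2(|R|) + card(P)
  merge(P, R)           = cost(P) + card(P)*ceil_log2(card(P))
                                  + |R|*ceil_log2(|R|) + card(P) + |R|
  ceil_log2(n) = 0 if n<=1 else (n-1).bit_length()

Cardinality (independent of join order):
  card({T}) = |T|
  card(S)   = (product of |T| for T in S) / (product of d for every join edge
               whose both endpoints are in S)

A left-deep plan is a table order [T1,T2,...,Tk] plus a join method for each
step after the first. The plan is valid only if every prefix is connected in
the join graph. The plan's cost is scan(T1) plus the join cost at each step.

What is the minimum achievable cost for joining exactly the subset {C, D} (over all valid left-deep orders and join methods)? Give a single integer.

Selinger DP over subsets of {C,D}:
  {D}: scan cost=300, card=300
  {C}: scan cost=250, card=250
  {CD}: card=7500; try (C,hash)→4600, (D,merge)→5500, (C,merge)→5550, (D,hash)→5900, (C,nl_idx)→10200, (D,nl)→75250 …(+1); best=4600 via (C,hash)

4600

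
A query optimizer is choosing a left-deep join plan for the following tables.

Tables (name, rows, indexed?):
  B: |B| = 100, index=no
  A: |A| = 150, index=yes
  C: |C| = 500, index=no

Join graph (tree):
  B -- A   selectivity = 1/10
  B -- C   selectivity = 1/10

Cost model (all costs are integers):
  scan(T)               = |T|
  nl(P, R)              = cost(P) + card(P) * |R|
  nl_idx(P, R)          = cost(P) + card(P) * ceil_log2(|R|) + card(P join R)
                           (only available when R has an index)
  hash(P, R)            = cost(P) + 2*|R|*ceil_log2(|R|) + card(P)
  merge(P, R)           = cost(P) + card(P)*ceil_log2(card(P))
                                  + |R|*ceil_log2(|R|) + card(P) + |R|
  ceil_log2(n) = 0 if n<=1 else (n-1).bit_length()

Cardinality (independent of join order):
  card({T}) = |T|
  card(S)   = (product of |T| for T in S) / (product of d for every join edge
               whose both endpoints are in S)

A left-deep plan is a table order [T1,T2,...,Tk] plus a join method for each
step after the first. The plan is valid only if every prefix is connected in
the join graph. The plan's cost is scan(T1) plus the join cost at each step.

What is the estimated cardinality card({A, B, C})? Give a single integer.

Tables in S: A(150), B(100), C(500)
Edges inside S: B-A(d=10), B-C(d=10)
numerator = 150 * 100 * 500 = 7500000
denominator = 10 * 10 = 100
card(S) = 7500000 / 100 = 75000

75000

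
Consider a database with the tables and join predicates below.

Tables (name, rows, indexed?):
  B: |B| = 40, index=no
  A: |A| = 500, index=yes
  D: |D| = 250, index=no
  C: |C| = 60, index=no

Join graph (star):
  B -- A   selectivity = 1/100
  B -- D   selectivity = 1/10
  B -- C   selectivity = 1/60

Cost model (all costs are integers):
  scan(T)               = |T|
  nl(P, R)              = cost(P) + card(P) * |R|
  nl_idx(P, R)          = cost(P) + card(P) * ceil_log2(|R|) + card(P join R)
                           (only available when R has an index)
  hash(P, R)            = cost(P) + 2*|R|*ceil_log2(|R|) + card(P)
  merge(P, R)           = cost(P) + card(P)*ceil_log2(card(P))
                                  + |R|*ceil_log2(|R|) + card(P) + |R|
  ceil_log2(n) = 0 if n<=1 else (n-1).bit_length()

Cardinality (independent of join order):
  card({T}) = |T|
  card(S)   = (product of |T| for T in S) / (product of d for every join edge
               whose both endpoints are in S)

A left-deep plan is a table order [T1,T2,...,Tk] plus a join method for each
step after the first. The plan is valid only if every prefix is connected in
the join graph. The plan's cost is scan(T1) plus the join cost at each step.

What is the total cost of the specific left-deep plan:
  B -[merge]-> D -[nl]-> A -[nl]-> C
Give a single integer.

802570

step 1: scan B: cost=40, card=40
step 2: join D via merge
    card(P join D) = 40*250/(10) = 1000
    cost = 40 + 40*6 + 250*8 + 40 + 250 = 2570
step 3: join A via nl
    card(P join A) = 1000*500/(100) = 5000
    cost = 2570 + 1000*500 = 502570
step 4: join C via nl
    card(P join C) = 5000*60/(60) = 5000
    cost = 502570 + 5000*60 = 802570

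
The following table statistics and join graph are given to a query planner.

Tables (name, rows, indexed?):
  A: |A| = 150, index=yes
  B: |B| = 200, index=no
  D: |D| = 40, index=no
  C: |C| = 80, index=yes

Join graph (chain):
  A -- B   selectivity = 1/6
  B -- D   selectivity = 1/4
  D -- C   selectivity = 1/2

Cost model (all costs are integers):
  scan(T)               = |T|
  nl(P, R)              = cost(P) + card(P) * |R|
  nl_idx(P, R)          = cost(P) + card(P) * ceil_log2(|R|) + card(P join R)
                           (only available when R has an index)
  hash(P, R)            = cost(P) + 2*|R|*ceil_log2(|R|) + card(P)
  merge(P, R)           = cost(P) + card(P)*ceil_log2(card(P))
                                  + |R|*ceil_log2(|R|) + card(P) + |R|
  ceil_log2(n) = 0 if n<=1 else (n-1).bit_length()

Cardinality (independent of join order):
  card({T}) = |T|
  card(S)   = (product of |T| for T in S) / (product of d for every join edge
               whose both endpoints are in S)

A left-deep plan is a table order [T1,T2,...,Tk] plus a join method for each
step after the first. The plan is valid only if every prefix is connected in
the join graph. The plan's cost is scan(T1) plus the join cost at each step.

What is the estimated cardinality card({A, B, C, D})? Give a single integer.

Tables in S: A(150), B(200), C(80), D(40)
Edges inside S: A-B(d=6), B-D(d=4), D-C(d=2)
numerator = 150 * 200 * 80 * 40 = 96000000
denominator = 6 * 4 * 2 = 48
card(S) = 96000000 / 48 = 2000000

2000000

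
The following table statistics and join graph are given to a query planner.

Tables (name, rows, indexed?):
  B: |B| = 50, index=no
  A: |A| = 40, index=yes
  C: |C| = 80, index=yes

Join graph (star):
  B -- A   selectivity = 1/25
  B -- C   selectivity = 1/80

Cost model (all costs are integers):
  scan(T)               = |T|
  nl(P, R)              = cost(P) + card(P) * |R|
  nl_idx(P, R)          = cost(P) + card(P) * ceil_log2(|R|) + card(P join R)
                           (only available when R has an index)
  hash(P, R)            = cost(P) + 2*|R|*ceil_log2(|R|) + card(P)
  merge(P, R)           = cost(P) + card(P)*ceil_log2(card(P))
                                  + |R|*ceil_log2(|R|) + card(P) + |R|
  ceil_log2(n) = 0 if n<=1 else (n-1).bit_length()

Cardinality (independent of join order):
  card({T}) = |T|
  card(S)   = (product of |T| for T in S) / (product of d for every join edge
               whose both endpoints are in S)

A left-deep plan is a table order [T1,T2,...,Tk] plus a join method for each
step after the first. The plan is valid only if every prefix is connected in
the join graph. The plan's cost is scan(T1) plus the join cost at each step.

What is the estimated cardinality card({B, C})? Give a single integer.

Tables in S: B(50), C(80)
Edges inside S: B-C(d=80)
numerator = 50 * 80 = 4000
denominator = 80 = 80
card(S) = 4000 / 80 = 50

50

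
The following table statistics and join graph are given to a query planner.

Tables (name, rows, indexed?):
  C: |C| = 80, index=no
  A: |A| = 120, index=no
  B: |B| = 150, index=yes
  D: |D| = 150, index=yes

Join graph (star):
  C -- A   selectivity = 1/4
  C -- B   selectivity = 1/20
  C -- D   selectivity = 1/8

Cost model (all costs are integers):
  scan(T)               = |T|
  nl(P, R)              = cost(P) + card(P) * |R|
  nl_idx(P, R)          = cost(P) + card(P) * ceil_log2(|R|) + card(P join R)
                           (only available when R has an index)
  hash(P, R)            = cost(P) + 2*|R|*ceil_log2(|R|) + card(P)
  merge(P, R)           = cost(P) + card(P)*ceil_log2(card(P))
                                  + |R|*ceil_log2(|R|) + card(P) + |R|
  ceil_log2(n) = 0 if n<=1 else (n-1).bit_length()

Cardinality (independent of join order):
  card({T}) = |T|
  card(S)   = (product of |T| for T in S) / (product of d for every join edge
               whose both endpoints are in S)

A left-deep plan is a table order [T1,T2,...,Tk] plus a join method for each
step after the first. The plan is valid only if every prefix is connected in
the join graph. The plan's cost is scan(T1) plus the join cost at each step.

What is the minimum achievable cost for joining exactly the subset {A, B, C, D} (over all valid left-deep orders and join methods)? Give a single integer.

17250

Selinger DP over subsets of {A,B,C,D}:
  {C}: scan cost=80, card=80
  {A}: scan cost=120, card=120
  {B}: scan cost=150, card=150
  {D}: scan cost=150, card=150
  {AC}: card=2400; try (C,hash)→1360, (A,merge)→1680, (C,merge)→1720, (A,hash)→1840, (A,nl)→9680, (C,nl)→9720; best=1360 via (C,hash)
  {BC}: card=600; try (B,nl_idx)→1320, (C,hash)→1420, (B,merge)→2070, (C,merge)→2140, (B,hash)→2560, (B,nl)→12080 …(+1); best=1320 via (B,nl_idx)
  {CD}: card=1500; try (C,hash)→1420, (D,merge)→2070, (C,merge)→2140, (D,nl_idx)→2220, (D,hash)→2560, (D,nl)→12080 …(+1); best=1420 via (C,hash)
  {ABC}: card=18000; try (A,hash)→3600, (B,hash)→6160, (A,merge)→8880, (B,merge)→33910, (B,nl_idx)→38560, (A,nl)→73320 …(+1); best=3600 via (A,hash)
  {ACD}: card=45000; try (A,hash)→4600, (D,hash)→6160, (A,merge)→20380, (D,merge)→33910, (D,nl_idx)→65560, (A,nl)→181420 …(+1); best=4600 via (A,hash)
  {BCD}: card=11250; try (D,hash)→4320, (B,hash)→5320, (D,merge)→9270, (D,nl_idx)→17370, (B,merge)→20770, (B,nl_idx)→24670 …(+2); best=4320 via (D,hash)
  {ABCD}: card=337500; try (A,hash)→17250, (D,hash)→24000, (B,hash)→52000, (A,merge)→174030, (D,merge)→292950, (D,nl_idx)→485100 …(+5); best=17250 via (A,hash)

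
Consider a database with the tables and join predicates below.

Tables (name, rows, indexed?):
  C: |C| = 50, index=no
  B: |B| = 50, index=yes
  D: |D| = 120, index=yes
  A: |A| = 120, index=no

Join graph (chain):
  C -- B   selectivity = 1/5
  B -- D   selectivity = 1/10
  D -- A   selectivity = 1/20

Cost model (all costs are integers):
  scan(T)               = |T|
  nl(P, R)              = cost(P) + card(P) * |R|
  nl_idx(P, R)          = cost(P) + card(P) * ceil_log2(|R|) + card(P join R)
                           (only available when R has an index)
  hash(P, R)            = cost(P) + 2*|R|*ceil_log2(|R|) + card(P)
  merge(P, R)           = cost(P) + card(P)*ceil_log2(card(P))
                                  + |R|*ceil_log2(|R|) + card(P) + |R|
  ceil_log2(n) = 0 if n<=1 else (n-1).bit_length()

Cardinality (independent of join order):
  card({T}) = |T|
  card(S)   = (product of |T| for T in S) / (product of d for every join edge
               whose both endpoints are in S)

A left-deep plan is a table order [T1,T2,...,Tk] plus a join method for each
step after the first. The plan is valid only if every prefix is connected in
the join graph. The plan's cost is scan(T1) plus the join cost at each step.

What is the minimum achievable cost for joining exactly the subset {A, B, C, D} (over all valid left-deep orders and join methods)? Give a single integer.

Selinger DP over subsets of {A,B,C,D}:
  {C}: scan cost=50, card=50
  {B}: scan cost=50, card=50
  {D}: scan cost=120, card=120
  {A}: scan cost=120, card=120
  {BC}: card=500; try (C,hash)→700, (B,hash)→700, (C,merge)→750, (B,merge)→750, (B,nl_idx)→850, (C,nl)→2550 …(+1); best=700 via (C,hash)
  {BD}: card=600; try (B,hash)→840, (D,nl_idx)→1000, (D,merge)→1360, (B,merge)→1430, (B,nl_idx)→1440, (D,hash)→1780 …(+2); best=840 via (B,hash)
  {AD}: card=720; try (D,nl_idx)→1680, (D,hash)→1920, (A,hash)→1920, (D,merge)→2040, (A,merge)→2040, (D,nl)→14520 …(+1); best=1680 via (D,nl_idx)
  {BCD}: card=6000; try (C,hash)→2040, (D,hash)→2880, (D,merge)→6660, (C,merge)→7790, (D,nl_idx)→10200, (C,nl)→30840 …(+1); best=2040 via (C,hash)
  {ABD}: card=3600; try (B,hash)→3000, (A,hash)→3120, (A,merge)→8400, (B,nl_idx)→9600, (B,merge)→9950, (B,nl)→37680 …(+1); best=3000 via (B,hash)
  {ABCD}: card=36000; try (C,hash)→7200, (A,hash)→9720, (C,merge)→50150, (A,merge)→87000, (C,nl)→183000, (A,nl)→722040; best=7200 via (C,hash)

7200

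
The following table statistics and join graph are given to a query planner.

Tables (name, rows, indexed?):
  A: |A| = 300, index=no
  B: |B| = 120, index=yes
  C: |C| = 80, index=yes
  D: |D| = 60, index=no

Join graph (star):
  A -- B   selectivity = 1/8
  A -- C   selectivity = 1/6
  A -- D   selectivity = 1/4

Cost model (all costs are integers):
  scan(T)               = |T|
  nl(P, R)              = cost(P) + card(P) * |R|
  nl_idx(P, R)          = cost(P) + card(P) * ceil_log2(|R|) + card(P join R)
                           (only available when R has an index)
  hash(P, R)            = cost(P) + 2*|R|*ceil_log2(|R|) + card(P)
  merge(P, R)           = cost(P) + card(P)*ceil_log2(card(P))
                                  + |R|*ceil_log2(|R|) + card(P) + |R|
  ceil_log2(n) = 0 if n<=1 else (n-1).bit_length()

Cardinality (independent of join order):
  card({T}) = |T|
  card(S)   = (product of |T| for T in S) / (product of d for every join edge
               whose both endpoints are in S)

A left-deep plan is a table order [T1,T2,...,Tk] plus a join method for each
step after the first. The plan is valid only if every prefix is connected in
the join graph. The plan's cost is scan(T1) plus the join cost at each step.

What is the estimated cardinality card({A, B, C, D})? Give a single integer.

Tables in S: A(300), B(120), C(80), D(60)
Edges inside S: A-B(d=8), A-C(d=6), A-D(d=4)
numerator = 300 * 120 * 80 * 60 = 172800000
denominator = 8 * 6 * 4 = 192
card(S) = 172800000 / 192 = 900000

900000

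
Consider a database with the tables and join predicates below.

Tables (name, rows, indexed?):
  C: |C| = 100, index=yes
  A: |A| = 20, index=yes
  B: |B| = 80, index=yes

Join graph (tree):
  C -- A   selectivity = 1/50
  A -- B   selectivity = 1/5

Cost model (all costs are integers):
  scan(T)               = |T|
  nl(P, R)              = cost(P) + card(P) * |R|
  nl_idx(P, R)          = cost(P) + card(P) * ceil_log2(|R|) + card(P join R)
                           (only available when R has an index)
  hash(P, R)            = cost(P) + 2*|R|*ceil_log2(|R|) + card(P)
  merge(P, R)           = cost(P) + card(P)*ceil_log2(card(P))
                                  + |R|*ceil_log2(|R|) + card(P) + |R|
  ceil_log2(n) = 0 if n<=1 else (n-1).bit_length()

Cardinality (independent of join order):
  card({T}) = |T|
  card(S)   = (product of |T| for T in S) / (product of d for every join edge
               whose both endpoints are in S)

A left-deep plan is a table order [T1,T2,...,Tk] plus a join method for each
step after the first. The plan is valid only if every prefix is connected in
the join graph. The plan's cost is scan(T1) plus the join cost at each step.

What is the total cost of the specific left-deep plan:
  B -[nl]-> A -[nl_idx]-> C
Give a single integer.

step 1: scan B: cost=80, card=80
step 2: join A via nl
    card(P join A) = 80*20/(5) = 320
    cost = 80 + 80*20 = 1680
step 3: join C via nl_idx
    card(P join C) = 320*100/(50) = 640
    cost = 1680 + 320*7 + 640 = 4560

4560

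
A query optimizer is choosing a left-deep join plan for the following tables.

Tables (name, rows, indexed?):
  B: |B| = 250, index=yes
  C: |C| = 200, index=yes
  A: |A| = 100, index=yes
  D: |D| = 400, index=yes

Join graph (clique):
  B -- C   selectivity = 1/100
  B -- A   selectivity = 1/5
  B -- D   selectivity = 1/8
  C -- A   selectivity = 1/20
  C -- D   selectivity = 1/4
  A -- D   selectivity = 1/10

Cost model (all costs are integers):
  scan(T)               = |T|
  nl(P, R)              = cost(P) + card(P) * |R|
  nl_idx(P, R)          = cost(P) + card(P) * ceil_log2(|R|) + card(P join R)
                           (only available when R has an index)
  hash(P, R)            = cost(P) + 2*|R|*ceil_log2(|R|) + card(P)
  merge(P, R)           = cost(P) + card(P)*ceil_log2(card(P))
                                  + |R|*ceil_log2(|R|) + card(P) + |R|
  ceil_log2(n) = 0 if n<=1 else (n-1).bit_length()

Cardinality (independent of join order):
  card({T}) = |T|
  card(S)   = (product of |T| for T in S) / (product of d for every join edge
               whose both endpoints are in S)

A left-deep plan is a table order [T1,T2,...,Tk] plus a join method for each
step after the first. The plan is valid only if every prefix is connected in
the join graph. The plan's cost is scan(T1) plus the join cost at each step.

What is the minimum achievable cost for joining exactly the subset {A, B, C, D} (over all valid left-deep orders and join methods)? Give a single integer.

Selinger DP over subsets of {A,B,C,D}:
  {B}: scan cost=250, card=250
  {C}: scan cost=200, card=200
  {A}: scan cost=100, card=100
  {D}: scan cost=400, card=400
  {BC}: card=500; try (B,nl_idx)→2300, (C,nl_idx)→2750, (C,hash)→3700, (B,merge)→4250, (C,merge)→4300, (B,hash)→4400 …(+2); best=2300 via (B,nl_idx)
  {AB}: card=5000; try (A,hash)→1900, (B,merge)→3150, (A,merge)→3300, (B,hash)→4200, (B,nl_idx)→5900, (A,nl_idx)→7000 …(+2); best=1900 via (A,hash)
  {BD}: card=12500; try (B,hash)→4800, (D,merge)→6500, (B,merge)→6650, (D,hash)→7700, (D,nl_idx)→15000, (B,nl_idx)→16100 …(+2); best=4800 via (B,hash)
  {AC}: card=1000; try (A,hash)→1800, (C,nl_idx)→1900, (A,nl_idx)→2600, (C,merge)→2700, (A,merge)→2800, (C,hash)→3400 …(+2); best=1800 via (A,hash)
  {CD}: card=20000; try (C,hash)→4000, (D,merge)→6000, (C,merge)→6200, (D,hash)→7600, (D,nl_idx)→22000, (C,nl_idx)→23600 …(+2); best=4000 via (C,hash)
  {AD}: card=4000; try (A,hash)→2200, (D,merge)→4900, (D,nl_idx)→5000, (A,merge)→5200, (A,nl_idx)→7200, (D,hash)→7400 …(+2); best=2200 via (A,hash)
  {ABC}: card=500; try (A,hash)→4200, (A,nl_idx)→6300, (B,hash)→6800, (A,merge)→8100, (C,hash)→10100, (B,nl_idx)→10300 …(+6); best=4200 via (A,hash)
  {BCD}: card=6250; try (D,hash)→10000, (D,merge)→11300, (D,nl_idx)→13050, (C,hash)→20500, (B,hash)→28000, (C,nl_idx)→111050 …(+6); best=10000 via (D,hash)
  {ABD}: card=25000; try (B,hash)→10200, (D,hash)→14100, (A,hash)→18700, (B,merge)→56450, (B,nl_idx)→59200, (D,nl_idx)→71900 …(+6); best=10200 via (B,hash)
  {ACD}: card=10000; try (C,hash)→9400, (D,hash)→10000, (D,merge)→16800, (D,nl_idx)→20800, (A,hash)→25400, (C,nl_idx)→44200 …(+6); best=9400 via (C,hash)
  {ABCD}: card=625; try (D,nl_idx)→9325, (D,hash)→11900, (D,merge)→13200, (A,hash)→17650, (B,hash)→23400, (C,hash)→38400 …(+10); best=9325 via (D,nl_idx)

9325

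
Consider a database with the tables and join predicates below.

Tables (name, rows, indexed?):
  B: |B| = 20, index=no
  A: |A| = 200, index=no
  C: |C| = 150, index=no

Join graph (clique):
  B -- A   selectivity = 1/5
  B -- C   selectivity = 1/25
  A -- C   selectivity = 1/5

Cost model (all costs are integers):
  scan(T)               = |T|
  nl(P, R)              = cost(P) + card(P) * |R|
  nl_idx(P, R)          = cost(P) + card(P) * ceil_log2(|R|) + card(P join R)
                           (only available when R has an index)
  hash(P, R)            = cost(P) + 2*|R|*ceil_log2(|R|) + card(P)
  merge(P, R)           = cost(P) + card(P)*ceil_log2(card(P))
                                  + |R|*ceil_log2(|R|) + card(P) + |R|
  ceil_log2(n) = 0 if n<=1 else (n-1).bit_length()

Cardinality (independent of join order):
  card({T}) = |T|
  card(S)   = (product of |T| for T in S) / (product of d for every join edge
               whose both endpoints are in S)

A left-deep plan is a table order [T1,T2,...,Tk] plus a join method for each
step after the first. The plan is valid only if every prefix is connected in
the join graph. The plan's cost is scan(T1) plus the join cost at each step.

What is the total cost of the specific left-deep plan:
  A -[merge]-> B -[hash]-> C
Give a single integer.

5320

step 1: scan A: cost=200, card=200
step 2: join B via merge
    card(P join B) = 200*20/(5) = 800
    cost = 200 + 200*8 + 20*5 + 200 + 20 = 2120
step 3: join C via hash
    card(P join C) = 800*150/(25*5) = 960
    cost = 2120 + 2*150*8 + 800 = 5320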